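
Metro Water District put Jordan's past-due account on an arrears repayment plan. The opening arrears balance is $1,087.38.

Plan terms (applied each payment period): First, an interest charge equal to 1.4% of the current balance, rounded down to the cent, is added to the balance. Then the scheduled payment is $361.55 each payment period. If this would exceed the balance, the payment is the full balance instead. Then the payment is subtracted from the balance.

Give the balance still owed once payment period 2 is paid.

# | Opening | Interest | Payment | End bal
1 | $1,087.38 | $15.22 | $361.55 | $741.05
2 | $741.05 | $10.37 | $361.55 | $389.87

$389.87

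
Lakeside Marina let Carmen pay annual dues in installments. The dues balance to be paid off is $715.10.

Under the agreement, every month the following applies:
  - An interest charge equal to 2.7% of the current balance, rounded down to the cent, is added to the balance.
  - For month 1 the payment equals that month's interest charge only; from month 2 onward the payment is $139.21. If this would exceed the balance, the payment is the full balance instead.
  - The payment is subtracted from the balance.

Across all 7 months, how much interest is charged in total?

$84.78

Month 1: opening $715.10; interest $19.30 → $734.40; payment $19.30; balance $715.10
Month 2: opening $715.10; interest $19.30 → $734.40; payment $139.21; balance $595.19
Month 3: opening $595.19; interest $16.07 → $611.26; payment $139.21; balance $472.05
Month 4: opening $472.05; interest $12.74 → $484.79; payment $139.21; balance $345.58
Month 5: opening $345.58; interest $9.33 → $354.91; payment $139.21; balance $215.70
Month 6: opening $215.70; interest $5.82 → $221.52; payment $139.21; balance $82.31
Month 7: opening $82.31; interest $2.22 → $84.53; payment $84.53; balance $0.00
Total interest: $19.30 + $19.30 + $16.07 + $12.74 + $9.33 + $5.82 + $2.22 = $84.78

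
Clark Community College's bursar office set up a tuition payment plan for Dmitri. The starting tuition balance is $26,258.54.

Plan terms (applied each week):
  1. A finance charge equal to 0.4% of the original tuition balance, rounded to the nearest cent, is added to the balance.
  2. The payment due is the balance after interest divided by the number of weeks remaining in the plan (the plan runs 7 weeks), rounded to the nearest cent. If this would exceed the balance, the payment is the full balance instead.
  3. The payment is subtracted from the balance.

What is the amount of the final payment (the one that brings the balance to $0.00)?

$4,023.55

# | Opening | Interest | Payment | End bal
1 | $26,258.54 | $105.03 | $3,766.22 | $22,597.35
2 | $22,597.35 | $105.03 | $3,783.73 | $18,918.65
3 | $18,918.65 | $105.03 | $3,804.74 | $15,218.94
4 | $15,218.94 | $105.03 | $3,830.99 | $11,492.98
5 | $11,492.98 | $105.03 | $3,866.00 | $7,732.01
6 | $7,732.01 | $105.03 | $3,918.52 | $3,918.52
7 | $3,918.52 | $105.03 | $4,023.55 | $0.00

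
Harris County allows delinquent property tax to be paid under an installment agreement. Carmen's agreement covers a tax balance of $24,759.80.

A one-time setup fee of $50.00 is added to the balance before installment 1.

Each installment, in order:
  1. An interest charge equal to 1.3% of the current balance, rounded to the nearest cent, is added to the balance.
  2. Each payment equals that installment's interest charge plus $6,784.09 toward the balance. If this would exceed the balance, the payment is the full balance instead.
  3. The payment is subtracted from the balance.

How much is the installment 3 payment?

$6,930.23

Installment 1: $24,809.80 +$322.53 interest = $25,132.33; pay $7,106.62 → $18,025.71
Installment 2: $18,025.71 +$234.33 interest = $18,260.04; pay $7,018.42 → $11,241.62
Installment 3: $11,241.62 +$146.14 interest = $11,387.76; pay $6,930.23 → $4,457.53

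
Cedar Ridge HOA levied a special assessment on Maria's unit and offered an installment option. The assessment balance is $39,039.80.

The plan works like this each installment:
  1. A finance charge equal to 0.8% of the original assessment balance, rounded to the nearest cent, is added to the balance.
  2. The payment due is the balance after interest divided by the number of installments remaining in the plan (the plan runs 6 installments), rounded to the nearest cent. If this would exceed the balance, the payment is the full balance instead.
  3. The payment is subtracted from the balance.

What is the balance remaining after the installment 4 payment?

# | Opening | Interest | Payment | End bal
1 | $39,039.80 | $312.32 | $6,558.69 | $32,793.43
2 | $32,793.43 | $312.32 | $6,621.15 | $26,484.60
3 | $26,484.60 | $312.32 | $6,699.23 | $20,097.69
4 | $20,097.69 | $312.32 | $6,803.34 | $13,606.67

$13,606.67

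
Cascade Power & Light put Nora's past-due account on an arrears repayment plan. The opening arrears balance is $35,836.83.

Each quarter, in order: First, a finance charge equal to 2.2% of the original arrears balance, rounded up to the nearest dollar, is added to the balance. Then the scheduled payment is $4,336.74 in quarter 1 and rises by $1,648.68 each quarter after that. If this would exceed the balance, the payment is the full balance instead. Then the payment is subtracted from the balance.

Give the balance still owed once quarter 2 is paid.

Quarter 1: $35,836.83 +$789.00 interest = $36,625.83; pay $4,336.74 → $32,289.09
Quarter 2: $32,289.09 +$789.00 interest = $33,078.09; pay $5,985.42 → $27,092.67

$27,092.67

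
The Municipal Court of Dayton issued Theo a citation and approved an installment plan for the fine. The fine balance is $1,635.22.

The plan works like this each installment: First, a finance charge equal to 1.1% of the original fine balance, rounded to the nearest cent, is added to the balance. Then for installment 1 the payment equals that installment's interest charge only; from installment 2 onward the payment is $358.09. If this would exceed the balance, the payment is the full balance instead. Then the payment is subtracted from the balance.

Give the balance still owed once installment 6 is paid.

Installment 1: $1,635.22 +$17.99 interest = $1,653.21; pay $17.99 → $1,635.22
Installment 2: $1,635.22 +$17.99 interest = $1,653.21; pay $358.09 → $1,295.12
Installment 3: $1,295.12 +$17.99 interest = $1,313.11; pay $358.09 → $955.02
Installment 4: $955.02 +$17.99 interest = $973.01; pay $358.09 → $614.92
Installment 5: $614.92 +$17.99 interest = $632.91; pay $358.09 → $274.82
Installment 6: $274.82 +$17.99 interest = $292.81; pay $292.81 → $0.00

$0.00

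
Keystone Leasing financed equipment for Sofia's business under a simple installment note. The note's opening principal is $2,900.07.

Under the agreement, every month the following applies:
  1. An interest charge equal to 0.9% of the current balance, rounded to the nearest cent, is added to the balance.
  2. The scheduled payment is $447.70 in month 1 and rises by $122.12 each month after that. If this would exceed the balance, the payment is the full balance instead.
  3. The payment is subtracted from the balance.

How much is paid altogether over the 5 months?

Month 1: opening $2,900.07; interest $26.10 → $2,926.17; payment $447.70; balance $2,478.47
Month 2: opening $2,478.47; interest $22.31 → $2,500.78; payment $569.82; balance $1,930.96
Month 3: opening $1,930.96; interest $17.38 → $1,948.34; payment $691.94; balance $1,256.40
Month 4: opening $1,256.40; interest $11.31 → $1,267.71; payment $814.06; balance $453.65
Month 5: opening $453.65; interest $4.08 → $457.73; payment $457.73; balance $0.00
Total paid: $2,981.25

$2,981.25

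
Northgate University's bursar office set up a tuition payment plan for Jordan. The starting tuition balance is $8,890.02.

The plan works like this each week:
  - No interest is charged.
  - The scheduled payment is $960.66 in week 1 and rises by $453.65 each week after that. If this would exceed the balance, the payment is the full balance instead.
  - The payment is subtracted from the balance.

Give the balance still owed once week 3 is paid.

$4,647.09

Week 1: opening $8,890.02; payment $960.66; balance $7,929.36
Week 2: opening $7,929.36; payment $1,414.31; balance $6,515.05
Week 3: opening $6,515.05; payment $1,867.96; balance $4,647.09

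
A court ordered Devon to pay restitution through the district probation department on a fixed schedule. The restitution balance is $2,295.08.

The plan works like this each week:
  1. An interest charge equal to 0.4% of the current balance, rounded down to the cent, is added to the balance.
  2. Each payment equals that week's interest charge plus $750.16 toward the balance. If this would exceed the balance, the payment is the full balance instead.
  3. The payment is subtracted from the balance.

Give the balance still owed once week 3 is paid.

# | Opening | Interest | Payment | End bal
1 | $2,295.08 | $9.18 | $759.34 | $1,544.92
2 | $1,544.92 | $6.17 | $756.33 | $794.76
3 | $794.76 | $3.17 | $753.33 | $44.60

$44.60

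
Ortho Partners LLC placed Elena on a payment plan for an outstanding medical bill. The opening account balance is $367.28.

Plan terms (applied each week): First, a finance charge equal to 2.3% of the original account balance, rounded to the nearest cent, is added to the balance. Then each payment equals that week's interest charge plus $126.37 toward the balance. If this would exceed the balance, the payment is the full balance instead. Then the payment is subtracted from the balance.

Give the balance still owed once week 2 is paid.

$114.54

Week 1: opening $367.28; interest $8.45 → $375.73; payment $134.82; balance $240.91
Week 2: opening $240.91; interest $8.45 → $249.36; payment $134.82; balance $114.54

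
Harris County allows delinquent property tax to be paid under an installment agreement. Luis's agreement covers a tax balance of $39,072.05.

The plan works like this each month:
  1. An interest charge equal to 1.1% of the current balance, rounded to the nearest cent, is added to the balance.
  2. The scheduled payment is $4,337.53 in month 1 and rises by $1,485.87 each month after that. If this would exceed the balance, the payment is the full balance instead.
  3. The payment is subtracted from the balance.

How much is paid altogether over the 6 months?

$40,666.89

Month 1: $39,072.05 +$429.79 interest = $39,501.84; pay $4,337.53 → $35,164.31
Month 2: $35,164.31 +$386.81 interest = $35,551.12; pay $5,823.40 → $29,727.72
Month 3: $29,727.72 +$327.00 interest = $30,054.72; pay $7,309.27 → $22,745.45
Month 4: $22,745.45 +$250.20 interest = $22,995.65; pay $8,795.14 → $14,200.51
Month 5: $14,200.51 +$156.21 interest = $14,356.72; pay $10,281.01 → $4,075.71
Month 6: $4,075.71 +$44.83 interest = $4,120.54; pay $4,120.54 → $0.00
Total paid: $40,666.89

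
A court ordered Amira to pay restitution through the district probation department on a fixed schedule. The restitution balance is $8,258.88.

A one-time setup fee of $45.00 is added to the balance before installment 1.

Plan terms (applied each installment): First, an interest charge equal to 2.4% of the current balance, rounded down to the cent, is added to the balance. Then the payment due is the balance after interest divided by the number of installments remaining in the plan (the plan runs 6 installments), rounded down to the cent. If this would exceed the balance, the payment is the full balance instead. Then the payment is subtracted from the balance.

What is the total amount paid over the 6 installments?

Installment 1: opening $8,303.88; interest $199.29 → $8,503.17; payment $1,417.19; balance $7,085.98
Installment 2: opening $7,085.98; interest $170.06 → $7,256.04; payment $1,451.20; balance $5,804.84
Installment 3: opening $5,804.84; interest $139.31 → $5,944.15; payment $1,486.03; balance $4,458.12
Installment 4: opening $4,458.12; interest $106.99 → $4,565.11; payment $1,521.70; balance $3,043.41
Installment 5: opening $3,043.41; interest $73.04 → $3,116.45; payment $1,558.22; balance $1,558.23
Installment 6: opening $1,558.23; interest $37.39 → $1,595.62; payment $1,595.62; balance $0.00
Total paid: $9,029.96

$9,029.96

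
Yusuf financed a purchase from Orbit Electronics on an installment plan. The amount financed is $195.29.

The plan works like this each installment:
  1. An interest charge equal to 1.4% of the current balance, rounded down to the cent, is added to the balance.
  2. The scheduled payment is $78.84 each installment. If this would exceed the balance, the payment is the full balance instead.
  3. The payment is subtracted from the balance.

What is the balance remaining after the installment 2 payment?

# | Opening | Interest | Payment | End bal
1 | $195.29 | $2.73 | $78.84 | $119.18
2 | $119.18 | $1.66 | $78.84 | $42.00

$42.00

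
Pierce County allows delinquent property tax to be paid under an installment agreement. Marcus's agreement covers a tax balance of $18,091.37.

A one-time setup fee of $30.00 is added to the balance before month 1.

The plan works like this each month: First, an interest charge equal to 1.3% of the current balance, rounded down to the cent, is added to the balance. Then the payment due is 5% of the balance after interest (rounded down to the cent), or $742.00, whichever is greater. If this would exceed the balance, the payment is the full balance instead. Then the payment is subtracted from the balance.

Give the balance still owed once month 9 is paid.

$12,707.87

# | Opening | Interest | Payment | End bal
1 | $18,121.37 | $235.57 | $917.84 | $17,439.10
2 | $17,439.10 | $226.70 | $883.29 | $16,782.51
3 | $16,782.51 | $218.17 | $850.03 | $16,150.65
4 | $16,150.65 | $209.95 | $818.03 | $15,542.57
5 | $15,542.57 | $202.05 | $787.23 | $14,957.39
6 | $14,957.39 | $194.44 | $757.59 | $14,394.24
7 | $14,394.24 | $187.12 | $742.00 | $13,839.36
8 | $13,839.36 | $179.91 | $742.00 | $13,277.27
9 | $13,277.27 | $172.60 | $742.00 | $12,707.87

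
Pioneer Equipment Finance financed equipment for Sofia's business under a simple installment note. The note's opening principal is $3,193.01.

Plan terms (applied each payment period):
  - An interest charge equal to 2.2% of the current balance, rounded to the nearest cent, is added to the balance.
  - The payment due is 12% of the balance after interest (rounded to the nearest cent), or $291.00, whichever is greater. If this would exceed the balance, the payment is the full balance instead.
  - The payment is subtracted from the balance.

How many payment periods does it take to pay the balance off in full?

12

Payment period 1: $3,193.01 +$70.25 interest = $3,263.26; pay $391.59 → $2,871.67
Payment period 2: $2,871.67 +$63.18 interest = $2,934.85; pay $352.18 → $2,582.67
Payment period 3: $2,582.67 +$56.82 interest = $2,639.49; pay $316.74 → $2,322.75
Payment period 4: $2,322.75 +$51.10 interest = $2,373.85; pay $291.00 → $2,082.85
Payment period 5: $2,082.85 +$45.82 interest = $2,128.67; pay $291.00 → $1,837.67
Payment period 6: $1,837.67 +$40.43 interest = $1,878.10; pay $291.00 → $1,587.10
Payment period 7: $1,587.10 +$34.92 interest = $1,622.02; pay $291.00 → $1,331.02
Payment period 8: $1,331.02 +$29.28 interest = $1,360.30; pay $291.00 → $1,069.30
Payment period 9: $1,069.30 +$23.52 interest = $1,092.82; pay $291.00 → $801.82
Payment period 10: $801.82 +$17.64 interest = $819.46; pay $291.00 → $528.46
Payment period 11: $528.46 +$11.63 interest = $540.09; pay $291.00 → $249.09
Payment period 12: $249.09 +$5.48 interest = $254.57; pay $254.57 → $0.00
Balance reaches $0.00 in payment period 12.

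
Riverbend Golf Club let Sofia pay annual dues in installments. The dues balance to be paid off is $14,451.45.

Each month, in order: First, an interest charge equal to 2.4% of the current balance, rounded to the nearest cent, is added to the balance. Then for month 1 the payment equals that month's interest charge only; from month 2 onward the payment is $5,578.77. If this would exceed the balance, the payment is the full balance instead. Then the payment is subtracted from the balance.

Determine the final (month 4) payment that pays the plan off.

# | Opening | Interest | Payment | End bal
1 | $14,451.45 | $346.83 | $346.83 | $14,451.45
2 | $14,451.45 | $346.83 | $5,578.77 | $9,219.51
3 | $9,219.51 | $221.27 | $5,578.77 | $3,862.01
4 | $3,862.01 | $92.69 | $3,954.70 | $0.00

$3,954.70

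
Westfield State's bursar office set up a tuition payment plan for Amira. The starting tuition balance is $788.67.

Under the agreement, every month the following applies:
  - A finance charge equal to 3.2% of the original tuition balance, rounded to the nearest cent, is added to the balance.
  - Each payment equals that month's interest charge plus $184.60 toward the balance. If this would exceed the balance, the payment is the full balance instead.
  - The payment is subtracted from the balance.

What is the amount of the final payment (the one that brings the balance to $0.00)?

Month 1: $788.67 +$25.24 interest = $813.91; pay $209.84 → $604.07
Month 2: $604.07 +$25.24 interest = $629.31; pay $209.84 → $419.47
Month 3: $419.47 +$25.24 interest = $444.71; pay $209.84 → $234.87
Month 4: $234.87 +$25.24 interest = $260.11; pay $209.84 → $50.27
Month 5: $50.27 +$25.24 interest = $75.51; pay $75.51 → $0.00

$75.51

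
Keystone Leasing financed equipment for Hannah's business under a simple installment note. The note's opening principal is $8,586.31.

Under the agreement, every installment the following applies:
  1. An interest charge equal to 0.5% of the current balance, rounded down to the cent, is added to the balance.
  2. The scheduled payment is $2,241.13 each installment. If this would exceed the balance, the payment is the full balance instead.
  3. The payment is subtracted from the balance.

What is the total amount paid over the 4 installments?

# | Opening | Interest | Payment | End bal
1 | $8,586.31 | $42.93 | $2,241.13 | $6,388.11
2 | $6,388.11 | $31.94 | $2,241.13 | $4,178.92
3 | $4,178.92 | $20.89 | $2,241.13 | $1,958.68
4 | $1,958.68 | $9.79 | $1,968.47 | $0.00
Total paid: $8,691.86

$8,691.86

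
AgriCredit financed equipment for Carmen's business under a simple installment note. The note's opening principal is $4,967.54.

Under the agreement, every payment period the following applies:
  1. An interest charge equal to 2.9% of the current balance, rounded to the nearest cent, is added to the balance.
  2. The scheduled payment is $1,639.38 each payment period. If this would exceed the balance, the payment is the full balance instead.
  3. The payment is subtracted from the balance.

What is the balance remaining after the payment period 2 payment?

$1,933.53

Payment period 1: opening $4,967.54; interest $144.06 → $5,111.60; payment $1,639.38; balance $3,472.22
Payment period 2: opening $3,472.22; interest $100.69 → $3,572.91; payment $1,639.38; balance $1,933.53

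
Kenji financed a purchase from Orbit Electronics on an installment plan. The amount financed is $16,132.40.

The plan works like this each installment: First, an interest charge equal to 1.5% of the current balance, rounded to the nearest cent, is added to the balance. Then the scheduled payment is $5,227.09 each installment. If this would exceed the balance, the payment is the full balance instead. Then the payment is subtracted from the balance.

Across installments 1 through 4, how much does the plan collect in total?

$16,647.18

Installment 1: $16,132.40 +$241.99 interest = $16,374.39; pay $5,227.09 → $11,147.30
Installment 2: $11,147.30 +$167.21 interest = $11,314.51; pay $5,227.09 → $6,087.42
Installment 3: $6,087.42 +$91.31 interest = $6,178.73; pay $5,227.09 → $951.64
Installment 4: $951.64 +$14.27 interest = $965.91; pay $965.91 → $0.00
Total paid: $16,647.18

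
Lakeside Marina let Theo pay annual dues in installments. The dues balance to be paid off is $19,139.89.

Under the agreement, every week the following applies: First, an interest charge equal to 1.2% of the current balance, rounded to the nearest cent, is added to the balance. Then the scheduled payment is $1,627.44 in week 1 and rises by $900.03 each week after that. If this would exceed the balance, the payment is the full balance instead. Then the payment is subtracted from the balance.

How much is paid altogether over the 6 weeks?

Week 1: $19,139.89 +$229.68 interest = $19,369.57; pay $1,627.44 → $17,742.13
Week 2: $17,742.13 +$212.91 interest = $17,955.04; pay $2,527.47 → $15,427.57
Week 3: $15,427.57 +$185.13 interest = $15,612.70; pay $3,427.50 → $12,185.20
Week 4: $12,185.20 +$146.22 interest = $12,331.42; pay $4,327.53 → $8,003.89
Week 5: $8,003.89 +$96.05 interest = $8,099.94; pay $5,227.56 → $2,872.38
Week 6: $2,872.38 +$34.47 interest = $2,906.85; pay $2,906.85 → $0.00
Total paid: $20,044.35

$20,044.35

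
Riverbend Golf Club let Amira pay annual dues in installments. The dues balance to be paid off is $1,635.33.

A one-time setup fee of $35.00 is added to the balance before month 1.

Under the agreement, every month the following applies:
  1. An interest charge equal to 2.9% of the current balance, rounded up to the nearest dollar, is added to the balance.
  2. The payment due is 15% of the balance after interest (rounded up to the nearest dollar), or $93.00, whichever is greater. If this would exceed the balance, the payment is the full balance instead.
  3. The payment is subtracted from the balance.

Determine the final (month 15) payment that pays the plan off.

Month 1: opening $1,670.33; interest $49.00 → $1,719.33; payment $258.00; balance $1,461.33
Month 2: opening $1,461.33; interest $43.00 → $1,504.33; payment $226.00; balance $1,278.33
Month 3: opening $1,278.33; interest $38.00 → $1,316.33; payment $198.00; balance $1,118.33
Month 4: opening $1,118.33; interest $33.00 → $1,151.33; payment $173.00; balance $978.33
Month 5: opening $978.33; interest $29.00 → $1,007.33; payment $152.00; balance $855.33
Month 6: opening $855.33; interest $25.00 → $880.33; payment $133.00; balance $747.33
Month 7: opening $747.33; interest $22.00 → $769.33; payment $116.00; balance $653.33
Month 8: opening $653.33; interest $19.00 → $672.33; payment $101.00; balance $571.33
Month 9: opening $571.33; interest $17.00 → $588.33; payment $93.00; balance $495.33
Month 10: opening $495.33; interest $15.00 → $510.33; payment $93.00; balance $417.33
Month 11: opening $417.33; interest $13.00 → $430.33; payment $93.00; balance $337.33
Month 12: opening $337.33; interest $10.00 → $347.33; payment $93.00; balance $254.33
Month 13: opening $254.33; interest $8.00 → $262.33; payment $93.00; balance $169.33
Month 14: opening $169.33; interest $5.00 → $174.33; payment $93.00; balance $81.33
Month 15: opening $81.33; interest $3.00 → $84.33; payment $84.33; balance $0.00

$84.33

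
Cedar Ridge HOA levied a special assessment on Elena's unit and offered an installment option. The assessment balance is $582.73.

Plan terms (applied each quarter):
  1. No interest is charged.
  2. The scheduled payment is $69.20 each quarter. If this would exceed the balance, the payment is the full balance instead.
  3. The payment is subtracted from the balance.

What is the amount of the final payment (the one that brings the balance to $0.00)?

Quarter 1: $582.73 − $69.20 → $513.53
Quarter 2: $513.53 − $69.20 → $444.33
Quarter 3: $444.33 − $69.20 → $375.13
Quarter 4: $375.13 − $69.20 → $305.93
Quarter 5: $305.93 − $69.20 → $236.73
Quarter 6: $236.73 − $69.20 → $167.53
Quarter 7: $167.53 − $69.20 → $98.33
Quarter 8: $98.33 − $69.20 → $29.13
Quarter 9: $29.13 − $29.13 → $0.00

$29.13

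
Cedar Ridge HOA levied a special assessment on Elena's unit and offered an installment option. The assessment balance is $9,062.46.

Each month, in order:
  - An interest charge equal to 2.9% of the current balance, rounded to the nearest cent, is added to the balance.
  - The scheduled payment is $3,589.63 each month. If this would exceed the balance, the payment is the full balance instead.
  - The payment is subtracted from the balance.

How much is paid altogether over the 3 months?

Month 1: opening $9,062.46; interest $262.81 → $9,325.27; payment $3,589.63; balance $5,735.64
Month 2: opening $5,735.64; interest $166.33 → $5,901.97; payment $3,589.63; balance $2,312.34
Month 3: opening $2,312.34; interest $67.06 → $2,379.40; payment $2,379.40; balance $0.00
Total paid: $9,558.66

$9,558.66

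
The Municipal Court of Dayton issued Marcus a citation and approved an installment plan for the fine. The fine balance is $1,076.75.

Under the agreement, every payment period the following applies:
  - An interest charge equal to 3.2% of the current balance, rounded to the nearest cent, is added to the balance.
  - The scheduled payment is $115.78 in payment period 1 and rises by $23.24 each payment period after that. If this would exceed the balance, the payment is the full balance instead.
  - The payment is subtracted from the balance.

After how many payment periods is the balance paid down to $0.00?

Payment period 1: $1,076.75 +$34.46 interest = $1,111.21; pay $115.78 → $995.43
Payment period 2: $995.43 +$31.85 interest = $1,027.28; pay $139.02 → $888.26
Payment period 3: $888.26 +$28.42 interest = $916.68; pay $162.26 → $754.42
Payment period 4: $754.42 +$24.14 interest = $778.56; pay $185.50 → $593.06
Payment period 5: $593.06 +$18.98 interest = $612.04; pay $208.74 → $403.30
Payment period 6: $403.30 +$12.91 interest = $416.21; pay $231.98 → $184.23
Payment period 7: $184.23 +$5.90 interest = $190.13; pay $190.13 → $0.00
Balance reaches $0.00 in payment period 7.

7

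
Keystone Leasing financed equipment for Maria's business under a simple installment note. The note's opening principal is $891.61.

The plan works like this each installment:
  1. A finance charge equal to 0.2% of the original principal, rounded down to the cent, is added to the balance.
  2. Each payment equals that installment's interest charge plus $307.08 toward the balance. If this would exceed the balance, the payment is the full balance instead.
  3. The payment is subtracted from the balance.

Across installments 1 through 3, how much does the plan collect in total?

$896.95

Installment 1: opening $891.61; interest $1.78 → $893.39; payment $308.86; balance $584.53
Installment 2: opening $584.53; interest $1.78 → $586.31; payment $308.86; balance $277.45
Installment 3: opening $277.45; interest $1.78 → $279.23; payment $279.23; balance $0.00
Total paid: $896.95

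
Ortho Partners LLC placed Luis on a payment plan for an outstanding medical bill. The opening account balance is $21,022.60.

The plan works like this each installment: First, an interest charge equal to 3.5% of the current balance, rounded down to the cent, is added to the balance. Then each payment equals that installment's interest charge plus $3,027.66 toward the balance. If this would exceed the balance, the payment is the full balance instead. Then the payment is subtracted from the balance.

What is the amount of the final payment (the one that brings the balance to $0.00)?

Installment 1: $21,022.60 +$735.79 interest = $21,758.39; pay $3,763.45 → $17,994.94
Installment 2: $17,994.94 +$629.82 interest = $18,624.76; pay $3,657.48 → $14,967.28
Installment 3: $14,967.28 +$523.85 interest = $15,491.13; pay $3,551.51 → $11,939.62
Installment 4: $11,939.62 +$417.88 interest = $12,357.50; pay $3,445.54 → $8,911.96
Installment 5: $8,911.96 +$311.91 interest = $9,223.87; pay $3,339.57 → $5,884.30
Installment 6: $5,884.30 +$205.95 interest = $6,090.25; pay $3,233.61 → $2,856.64
Installment 7: $2,856.64 +$99.98 interest = $2,956.62; pay $2,956.62 → $0.00

$2,956.62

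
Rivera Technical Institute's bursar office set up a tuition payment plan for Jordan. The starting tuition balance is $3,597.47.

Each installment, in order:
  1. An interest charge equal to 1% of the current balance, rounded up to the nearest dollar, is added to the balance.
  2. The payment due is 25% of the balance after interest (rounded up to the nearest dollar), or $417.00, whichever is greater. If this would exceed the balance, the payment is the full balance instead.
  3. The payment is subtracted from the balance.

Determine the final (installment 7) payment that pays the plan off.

$351.47

Installment 1: opening $3,597.47; interest $36.00 → $3,633.47; payment $909.00; balance $2,724.47
Installment 2: opening $2,724.47; interest $28.00 → $2,752.47; payment $689.00; balance $2,063.47
Installment 3: opening $2,063.47; interest $21.00 → $2,084.47; payment $522.00; balance $1,562.47
Installment 4: opening $1,562.47; interest $16.00 → $1,578.47; payment $417.00; balance $1,161.47
Installment 5: opening $1,161.47; interest $12.00 → $1,173.47; payment $417.00; balance $756.47
Installment 6: opening $756.47; interest $8.00 → $764.47; payment $417.00; balance $347.47
Installment 7: opening $347.47; interest $4.00 → $351.47; payment $351.47; balance $0.00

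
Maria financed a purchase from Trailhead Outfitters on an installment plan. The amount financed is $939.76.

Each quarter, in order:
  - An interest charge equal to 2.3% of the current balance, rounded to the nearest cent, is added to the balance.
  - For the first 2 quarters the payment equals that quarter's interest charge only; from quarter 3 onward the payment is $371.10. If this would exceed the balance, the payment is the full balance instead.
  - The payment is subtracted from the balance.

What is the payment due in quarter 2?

$21.61

Quarter 1: opening $939.76; interest $21.61 → $961.37; payment $21.61; balance $939.76
Quarter 2: opening $939.76; interest $21.61 → $961.37; payment $21.61; balance $939.76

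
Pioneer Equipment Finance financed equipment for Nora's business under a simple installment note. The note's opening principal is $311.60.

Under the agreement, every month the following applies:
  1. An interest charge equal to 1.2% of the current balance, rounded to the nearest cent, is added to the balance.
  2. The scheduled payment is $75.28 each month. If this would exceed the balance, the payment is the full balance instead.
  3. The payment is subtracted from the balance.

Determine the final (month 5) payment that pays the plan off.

$20.48

# | Opening | Interest | Payment | End bal
1 | $311.60 | $3.74 | $75.28 | $240.06
2 | $240.06 | $2.88 | $75.28 | $167.66
3 | $167.66 | $2.01 | $75.28 | $94.39
4 | $94.39 | $1.13 | $75.28 | $20.24
5 | $20.24 | $0.24 | $20.48 | $0.00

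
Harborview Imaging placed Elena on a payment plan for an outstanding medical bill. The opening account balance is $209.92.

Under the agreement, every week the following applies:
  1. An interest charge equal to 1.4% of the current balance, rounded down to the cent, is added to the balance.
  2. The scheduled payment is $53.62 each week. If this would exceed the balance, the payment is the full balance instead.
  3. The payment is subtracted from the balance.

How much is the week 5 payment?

$2.90

Week 1: $209.92 +$2.93 interest = $212.85; pay $53.62 → $159.23
Week 2: $159.23 +$2.22 interest = $161.45; pay $53.62 → $107.83
Week 3: $107.83 +$1.50 interest = $109.33; pay $53.62 → $55.71
Week 4: $55.71 +$0.77 interest = $56.48; pay $53.62 → $2.86
Week 5: $2.86 +$0.04 interest = $2.90; pay $2.90 → $0.00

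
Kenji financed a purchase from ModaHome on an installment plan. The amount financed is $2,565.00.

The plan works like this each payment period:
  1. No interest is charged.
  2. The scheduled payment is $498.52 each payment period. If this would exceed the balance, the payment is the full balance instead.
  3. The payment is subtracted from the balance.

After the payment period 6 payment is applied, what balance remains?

$0.00

# | Opening | Payment | End bal
1 | $2,565.00 | $498.52 | $2,066.48
2 | $2,066.48 | $498.52 | $1,567.96
3 | $1,567.96 | $498.52 | $1,069.44
4 | $1,069.44 | $498.52 | $570.92
5 | $570.92 | $498.52 | $72.40
6 | $72.40 | $72.40 | $0.00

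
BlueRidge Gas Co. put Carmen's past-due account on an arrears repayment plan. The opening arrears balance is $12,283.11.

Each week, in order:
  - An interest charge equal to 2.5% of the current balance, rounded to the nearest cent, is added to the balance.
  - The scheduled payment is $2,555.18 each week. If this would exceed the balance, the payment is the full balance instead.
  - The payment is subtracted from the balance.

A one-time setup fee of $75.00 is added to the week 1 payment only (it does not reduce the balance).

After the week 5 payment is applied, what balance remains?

$466.36

Week 1: opening $12,283.11; interest $307.08 → $12,590.19; payment $2,555.18 (+ $75.00 fee); balance $10,035.01
Week 2: opening $10,035.01; interest $250.88 → $10,285.89; payment $2,555.18; balance $7,730.71
Week 3: opening $7,730.71; interest $193.27 → $7,923.98; payment $2,555.18; balance $5,368.80
Week 4: opening $5,368.80; interest $134.22 → $5,503.02; payment $2,555.18; balance $2,947.84
Week 5: opening $2,947.84; interest $73.70 → $3,021.54; payment $2,555.18; balance $466.36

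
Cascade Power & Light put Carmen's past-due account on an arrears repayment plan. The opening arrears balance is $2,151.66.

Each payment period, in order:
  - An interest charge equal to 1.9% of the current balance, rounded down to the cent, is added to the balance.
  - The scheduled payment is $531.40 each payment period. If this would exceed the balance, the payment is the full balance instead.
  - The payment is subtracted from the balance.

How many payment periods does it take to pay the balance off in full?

5

Payment period 1: opening $2,151.66; interest $40.88 → $2,192.54; payment $531.40; balance $1,661.14
Payment period 2: opening $1,661.14; interest $31.56 → $1,692.70; payment $531.40; balance $1,161.30
Payment period 3: opening $1,161.30; interest $22.06 → $1,183.36; payment $531.40; balance $651.96
Payment period 4: opening $651.96; interest $12.38 → $664.34; payment $531.40; balance $132.94
Payment period 5: opening $132.94; interest $2.52 → $135.46; payment $135.46; balance $0.00
Balance reaches $0.00 in payment period 5.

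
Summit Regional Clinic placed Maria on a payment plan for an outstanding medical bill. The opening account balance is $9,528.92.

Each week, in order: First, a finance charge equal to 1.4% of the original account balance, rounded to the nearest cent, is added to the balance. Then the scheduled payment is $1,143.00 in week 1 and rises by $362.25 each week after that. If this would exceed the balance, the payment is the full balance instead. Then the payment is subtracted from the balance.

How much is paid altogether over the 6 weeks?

Week 1: $9,528.92 +$133.40 interest = $9,662.32; pay $1,143.00 → $8,519.32
Week 2: $8,519.32 +$133.40 interest = $8,652.72; pay $1,505.25 → $7,147.47
Week 3: $7,147.47 +$133.40 interest = $7,280.87; pay $1,867.50 → $5,413.37
Week 4: $5,413.37 +$133.40 interest = $5,546.77; pay $2,229.75 → $3,317.02
Week 5: $3,317.02 +$133.40 interest = $3,450.42; pay $2,592.00 → $858.42
Week 6: $858.42 +$133.40 interest = $991.82; pay $991.82 → $0.00
Total paid: $10,329.32

$10,329.32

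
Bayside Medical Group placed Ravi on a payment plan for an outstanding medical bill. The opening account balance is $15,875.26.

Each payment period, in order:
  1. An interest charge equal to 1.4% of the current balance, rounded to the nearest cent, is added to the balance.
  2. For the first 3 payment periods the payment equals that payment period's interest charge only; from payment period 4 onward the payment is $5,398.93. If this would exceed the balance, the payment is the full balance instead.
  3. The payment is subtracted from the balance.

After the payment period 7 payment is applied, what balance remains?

$0.00

Payment period 1: opening $15,875.26; interest $222.25 → $16,097.51; payment $222.25; balance $15,875.26
Payment period 2: opening $15,875.26; interest $222.25 → $16,097.51; payment $222.25; balance $15,875.26
Payment period 3: opening $15,875.26; interest $222.25 → $16,097.51; payment $222.25; balance $15,875.26
Payment period 4: opening $15,875.26; interest $222.25 → $16,097.51; payment $5,398.93; balance $10,698.58
Payment period 5: opening $10,698.58; interest $149.78 → $10,848.36; payment $5,398.93; balance $5,449.43
Payment period 6: opening $5,449.43; interest $76.29 → $5,525.72; payment $5,398.93; balance $126.79
Payment period 7: opening $126.79; interest $1.78 → $128.57; payment $128.57; balance $0.00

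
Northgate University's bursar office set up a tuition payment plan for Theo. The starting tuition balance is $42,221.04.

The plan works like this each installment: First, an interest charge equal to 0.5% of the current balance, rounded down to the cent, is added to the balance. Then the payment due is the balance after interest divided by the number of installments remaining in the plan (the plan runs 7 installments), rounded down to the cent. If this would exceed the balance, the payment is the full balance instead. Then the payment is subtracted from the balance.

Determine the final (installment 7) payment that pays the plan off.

Installment 1: opening $42,221.04; interest $211.10 → $42,432.14; payment $6,061.73; balance $36,370.41
Installment 2: opening $36,370.41; interest $181.85 → $36,552.26; payment $6,092.04; balance $30,460.22
Installment 3: opening $30,460.22; interest $152.30 → $30,612.52; payment $6,122.50; balance $24,490.02
Installment 4: opening $24,490.02; interest $122.45 → $24,612.47; payment $6,153.11; balance $18,459.36
Installment 5: opening $18,459.36; interest $92.29 → $18,551.65; payment $6,183.88; balance $12,367.77
Installment 6: opening $12,367.77; interest $61.83 → $12,429.60; payment $6,214.80; balance $6,214.80
Installment 7: opening $6,214.80; interest $31.07 → $6,245.87; payment $6,245.87; balance $0.00

$6,245.87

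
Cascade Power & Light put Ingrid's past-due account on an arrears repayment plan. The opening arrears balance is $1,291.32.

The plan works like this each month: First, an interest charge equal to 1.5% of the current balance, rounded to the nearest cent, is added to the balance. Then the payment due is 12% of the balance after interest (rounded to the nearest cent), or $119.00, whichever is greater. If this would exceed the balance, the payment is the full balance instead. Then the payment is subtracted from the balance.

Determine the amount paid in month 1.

Month 1: $1,291.32 +$19.37 interest = $1,310.69; pay $157.28 → $1,153.41

$157.28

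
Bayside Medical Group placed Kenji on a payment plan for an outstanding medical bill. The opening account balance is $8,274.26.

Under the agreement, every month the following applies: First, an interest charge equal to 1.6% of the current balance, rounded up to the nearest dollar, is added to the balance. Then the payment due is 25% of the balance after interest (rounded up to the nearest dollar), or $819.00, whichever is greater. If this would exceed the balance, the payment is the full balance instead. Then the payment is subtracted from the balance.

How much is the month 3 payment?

Month 1: opening $8,274.26; interest $133.00 → $8,407.26; payment $2,102.00; balance $6,305.26
Month 2: opening $6,305.26; interest $101.00 → $6,406.26; payment $1,602.00; balance $4,804.26
Month 3: opening $4,804.26; interest $77.00 → $4,881.26; payment $1,221.00; balance $3,660.26

$1,221.00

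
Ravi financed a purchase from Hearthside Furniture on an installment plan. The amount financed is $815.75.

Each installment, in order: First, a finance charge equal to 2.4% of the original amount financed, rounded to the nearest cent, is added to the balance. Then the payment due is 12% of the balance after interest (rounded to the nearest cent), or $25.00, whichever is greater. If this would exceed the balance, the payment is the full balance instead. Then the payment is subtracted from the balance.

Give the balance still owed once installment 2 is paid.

$664.11

Installment 1: opening $815.75; interest $19.58 → $835.33; payment $100.24; balance $735.09
Installment 2: opening $735.09; interest $19.58 → $754.67; payment $90.56; balance $664.11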